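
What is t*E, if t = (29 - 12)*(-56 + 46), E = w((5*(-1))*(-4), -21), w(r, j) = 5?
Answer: -850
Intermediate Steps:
E = 5
t = -170 (t = 17*(-10) = -170)
t*E = -170*5 = -850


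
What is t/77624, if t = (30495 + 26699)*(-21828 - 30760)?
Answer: -375964759/9703 ≈ -38747.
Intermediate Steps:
t = -3007718072 (t = 57194*(-52588) = -3007718072)
t/77624 = -3007718072/77624 = -3007718072*1/77624 = -375964759/9703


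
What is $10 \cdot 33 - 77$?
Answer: $253$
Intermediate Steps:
$10 \cdot 33 - 77 = 330 - 77 = 253$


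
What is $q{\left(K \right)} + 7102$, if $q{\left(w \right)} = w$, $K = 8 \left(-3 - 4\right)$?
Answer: $7046$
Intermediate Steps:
$K = -56$ ($K = 8 \left(-7\right) = -56$)
$q{\left(K \right)} + 7102 = -56 + 7102 = 7046$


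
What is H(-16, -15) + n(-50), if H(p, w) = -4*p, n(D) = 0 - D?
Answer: 114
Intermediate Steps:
n(D) = -D
H(-16, -15) + n(-50) = -4*(-16) - 1*(-50) = 64 + 50 = 114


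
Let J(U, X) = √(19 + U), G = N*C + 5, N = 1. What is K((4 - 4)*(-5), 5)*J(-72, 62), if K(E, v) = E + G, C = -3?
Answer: 2*I*√53 ≈ 14.56*I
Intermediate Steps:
G = 2 (G = 1*(-3) + 5 = -3 + 5 = 2)
K(E, v) = 2 + E (K(E, v) = E + 2 = 2 + E)
K((4 - 4)*(-5), 5)*J(-72, 62) = (2 + (4 - 4)*(-5))*√(19 - 72) = (2 + 0*(-5))*√(-53) = (2 + 0)*(I*√53) = 2*(I*√53) = 2*I*√53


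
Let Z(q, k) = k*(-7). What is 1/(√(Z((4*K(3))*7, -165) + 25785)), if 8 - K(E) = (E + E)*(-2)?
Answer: √6735/13470 ≈ 0.0060926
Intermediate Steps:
K(E) = 8 + 4*E (K(E) = 8 - (E + E)*(-2) = 8 - 2*E*(-2) = 8 - (-4)*E = 8 + 4*E)
Z(q, k) = -7*k
1/(√(Z((4*K(3))*7, -165) + 25785)) = 1/(√(-7*(-165) + 25785)) = 1/(√(1155 + 25785)) = 1/(√26940) = 1/(2*√6735) = √6735/13470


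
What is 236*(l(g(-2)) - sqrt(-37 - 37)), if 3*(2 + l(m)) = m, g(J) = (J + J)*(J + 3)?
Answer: -2360/3 - 236*I*sqrt(74) ≈ -786.67 - 2030.1*I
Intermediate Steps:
g(J) = 2*J*(3 + J) (g(J) = (2*J)*(3 + J) = 2*J*(3 + J))
l(m) = -2 + m/3
236*(l(g(-2)) - sqrt(-37 - 37)) = 236*((-2 + (2*(-2)*(3 - 2))/3) - sqrt(-37 - 37)) = 236*((-2 + (2*(-2)*1)/3) - sqrt(-74)) = 236*((-2 + (1/3)*(-4)) - I*sqrt(74)) = 236*((-2 - 4/3) - I*sqrt(74)) = 236*(-10/3 - I*sqrt(74)) = -2360/3 - 236*I*sqrt(74)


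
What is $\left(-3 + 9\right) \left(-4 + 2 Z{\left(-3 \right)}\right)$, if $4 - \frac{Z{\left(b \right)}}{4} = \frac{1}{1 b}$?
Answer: $184$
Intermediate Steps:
$Z{\left(b \right)} = 16 - \frac{4}{b}$ ($Z{\left(b \right)} = 16 - \frac{4}{1 b} = 16 - \frac{4}{b}$)
$\left(-3 + 9\right) \left(-4 + 2 Z{\left(-3 \right)}\right) = \left(-3 + 9\right) \left(-4 + 2 \left(16 - \frac{4}{-3}\right)\right) = 6 \left(-4 + 2 \left(16 - - \frac{4}{3}\right)\right) = 6 \left(-4 + 2 \left(16 + \frac{4}{3}\right)\right) = 6 \left(-4 + 2 \cdot \frac{52}{3}\right) = 6 \left(-4 + \frac{104}{3}\right) = 6 \cdot \frac{92}{3} = 184$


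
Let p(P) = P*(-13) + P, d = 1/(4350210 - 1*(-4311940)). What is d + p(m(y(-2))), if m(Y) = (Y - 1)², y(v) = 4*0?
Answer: -103945799/8662150 ≈ -12.000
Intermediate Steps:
y(v) = 0
m(Y) = (-1 + Y)²
d = 1/8662150 (d = 1/(4350210 + 4311940) = 1/8662150 ≈ 1.1544e-7)
p(P) = -12*P (p(P) = -13*P + P = -12*P)
d + p(m(y(-2))) = 1/8662150 - 12*(-1 + 0)² = 1/8662150 - 12*(-1)² = 1/8662150 - 12*1 = 1/8662150 - 12 = -103945799/8662150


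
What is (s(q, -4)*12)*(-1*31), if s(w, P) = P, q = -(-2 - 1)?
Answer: 1488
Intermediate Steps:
q = 3 (q = -1*(-3) = 3)
(s(q, -4)*12)*(-1*31) = (-4*12)*(-1*31) = -48*(-31) = 1488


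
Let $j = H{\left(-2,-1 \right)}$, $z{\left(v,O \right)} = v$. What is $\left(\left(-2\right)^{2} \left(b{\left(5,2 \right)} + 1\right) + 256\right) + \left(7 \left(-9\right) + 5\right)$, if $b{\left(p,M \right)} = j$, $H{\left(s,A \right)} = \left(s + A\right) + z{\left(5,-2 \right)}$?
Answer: $210$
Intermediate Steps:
$H{\left(s,A \right)} = 5 + A + s$ ($H{\left(s,A \right)} = \left(s + A\right) + 5 = \left(A + s\right) + 5 = 5 + A + s$)
$j = 2$ ($j = 5 - 1 - 2 = 2$)
$b{\left(p,M \right)} = 2$
$\left(\left(-2\right)^{2} \left(b{\left(5,2 \right)} + 1\right) + 256\right) + \left(7 \left(-9\right) + 5\right) = \left(\left(-2\right)^{2} \left(2 + 1\right) + 256\right) + \left(7 \left(-9\right) + 5\right) = \left(4 \cdot 3 + 256\right) + \left(-63 + 5\right) = \left(12 + 256\right) - 58 = 268 - 58 = 210$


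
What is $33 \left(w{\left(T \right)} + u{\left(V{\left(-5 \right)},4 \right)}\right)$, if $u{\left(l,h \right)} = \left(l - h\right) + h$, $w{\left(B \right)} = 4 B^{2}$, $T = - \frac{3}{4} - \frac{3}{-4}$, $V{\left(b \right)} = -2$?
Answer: $-66$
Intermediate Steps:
$T = 0$ ($T = \left(-3\right) \frac{1}{4} - - \frac{3}{4} = - \frac{3}{4} + \frac{3}{4} = 0$)
$u{\left(l,h \right)} = l$
$33 \left(w{\left(T \right)} + u{\left(V{\left(-5 \right)},4 \right)}\right) = 33 \left(4 \cdot 0^{2} - 2\right) = 33 \left(4 \cdot 0 - 2\right) = 33 \left(0 - 2\right) = 33 \left(-2\right) = -66$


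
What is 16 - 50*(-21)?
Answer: 1066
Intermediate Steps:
16 - 50*(-21) = 16 + 1050 = 1066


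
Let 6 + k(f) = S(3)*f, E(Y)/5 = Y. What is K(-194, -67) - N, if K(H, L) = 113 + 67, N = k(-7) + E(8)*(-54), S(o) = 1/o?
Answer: 7045/3 ≈ 2348.3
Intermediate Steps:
E(Y) = 5*Y
k(f) = -6 + f/3
N = -6505/3 (N = (-6 + (⅓)*(-7)) + (5*8)*(-54) = (-6 - 7/3) + 40*(-54) = -25/3 - 2160 = -6505/3 ≈ -2168.3)
K(H, L) = 180
K(-194, -67) - N = 180 - 1*(-6505/3) = 180 + 6505/3 = 7045/3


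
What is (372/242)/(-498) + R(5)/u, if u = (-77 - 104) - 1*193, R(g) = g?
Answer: -5619/341462 ≈ -0.016456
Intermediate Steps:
u = -374 (u = -181 - 193 = -374)
(372/242)/(-498) + R(5)/u = (372/242)/(-498) + 5/(-374) = (372*(1/242))*(-1/498) + 5*(-1/374) = (186/121)*(-1/498) - 5/374 = -31/10043 - 5/374 = -5619/341462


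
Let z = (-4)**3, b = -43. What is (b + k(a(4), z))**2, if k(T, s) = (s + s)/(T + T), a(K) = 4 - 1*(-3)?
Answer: 133225/49 ≈ 2718.9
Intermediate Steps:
z = -64
a(K) = 7 (a(K) = 4 + 3 = 7)
k(T, s) = s/T (k(T, s) = (2*s)/((2*T)) = (2*s)*(1/(2*T)) = s/T)
(b + k(a(4), z))**2 = (-43 - 64/7)**2 = (-365/7)**2 = 133225/49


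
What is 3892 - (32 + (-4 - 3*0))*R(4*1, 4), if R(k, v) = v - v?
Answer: 3892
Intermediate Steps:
R(k, v) = 0
3892 - (32 + (-4 - 3*0))*R(4*1, 4) = 3892 - (32 + (-4 - 3*0))*0 = 3892 - (32 + (-4 + 0))*0 = 3892 - (32 - 4)*0 = 3892 - 28*0 = 3892 - 1*0 = 3892 + 0 = 3892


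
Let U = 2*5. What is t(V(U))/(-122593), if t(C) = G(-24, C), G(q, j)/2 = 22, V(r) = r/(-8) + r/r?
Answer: -44/122593 ≈ -0.00035891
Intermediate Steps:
U = 10
V(r) = 1 - r/8 (V(r) = r*(-1/8) + 1 = -r/8 + 1 = 1 - r/8)
G(q, j) = 44 (G(q, j) = 2*22 = 44)
t(C) = 44
t(V(U))/(-122593) = 44/(-122593) = 44*(-1/122593) = -44/122593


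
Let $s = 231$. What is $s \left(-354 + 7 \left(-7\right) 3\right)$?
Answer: $-115731$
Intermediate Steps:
$s \left(-354 + 7 \left(-7\right) 3\right) = 231 \left(-354 + 7 \left(-7\right) 3\right) = 231 \left(-354 - 147\right) = 231 \left(-501\right) = -115731$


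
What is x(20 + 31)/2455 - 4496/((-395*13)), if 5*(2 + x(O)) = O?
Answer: 11079787/12606425 ≈ 0.87890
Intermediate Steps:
x(O) = -2 + O/5
x(20 + 31)/2455 - 4496/((-395*13)) = (-2 + (20 + 31)/5)/2455 - 4496/((-395*13)) = (-2 + (⅕)*51)*(1/2455) - 4496/(-5135) = (-2 + 51/5)*(1/2455) - 4496*(-1/5135) = (41/5)*(1/2455) + 4496/5135 = 41/12275 + 4496/5135 = 11079787/12606425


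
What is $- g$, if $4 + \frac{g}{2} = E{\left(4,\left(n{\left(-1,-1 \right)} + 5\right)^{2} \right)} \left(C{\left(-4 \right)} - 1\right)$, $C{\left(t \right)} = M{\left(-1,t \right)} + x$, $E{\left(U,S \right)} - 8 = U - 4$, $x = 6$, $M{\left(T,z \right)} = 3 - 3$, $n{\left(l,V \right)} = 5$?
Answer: $-72$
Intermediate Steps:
$M{\left(T,z \right)} = 0$ ($M{\left(T,z \right)} = 3 - 3 = 0$)
$E{\left(U,S \right)} = 4 + U$ ($E{\left(U,S \right)} = 8 + \left(U - 4\right) = 8 + \left(-4 + U\right) = 4 + U$)
$C{\left(t \right)} = 6$ ($C{\left(t \right)} = 0 + 6 = 6$)
$g = 72$ ($g = -8 + 2 \left(4 + 4\right) \left(6 - 1\right) = -8 + 2 \cdot 8 \cdot 5 = -8 + 2 \cdot 40 = -8 + 80 = 72$)
$- g = \left(-1\right) 72 = -72$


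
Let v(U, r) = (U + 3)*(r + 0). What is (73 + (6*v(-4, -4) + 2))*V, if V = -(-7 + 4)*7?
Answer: 2079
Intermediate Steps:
v(U, r) = r*(3 + U) (v(U, r) = (3 + U)*r = r*(3 + U))
V = 21 (V = -(-3)*7 = -1*(-21) = 21)
(73 + (6*v(-4, -4) + 2))*V = (73 + (6*(-4*(3 - 4)) + 2))*21 = (73 + (6*(-4*(-1)) + 2))*21 = (73 + (6*4 + 2))*21 = (73 + (24 + 2))*21 = (73 + 26)*21 = 99*21 = 2079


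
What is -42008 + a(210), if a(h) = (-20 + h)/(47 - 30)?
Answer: -713946/17 ≈ -41997.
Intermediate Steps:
a(h) = -20/17 + h/17 (a(h) = (-20 + h)/17 = (-20 + h)*(1/17) = -20/17 + h/17)
-42008 + a(210) = -42008 + (-20/17 + (1/17)*210) = -42008 + (-20/17 + 210/17) = -42008 + 190/17 = -713946/17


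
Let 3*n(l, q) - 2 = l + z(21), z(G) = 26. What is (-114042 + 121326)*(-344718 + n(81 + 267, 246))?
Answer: -2510012984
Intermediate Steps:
n(l, q) = 28/3 + l/3 (n(l, q) = ⅔ + (l + 26)/3 = ⅔ + (26 + l)/3 = ⅔ + (26/3 + l/3) = 28/3 + l/3)
(-114042 + 121326)*(-344718 + n(81 + 267, 246)) = (-114042 + 121326)*(-344718 + (28/3 + (81 + 267)/3)) = 7284*(-344718 + (28/3 + (⅓)*348)) = 7284*(-344718 + (28/3 + 116)) = 7284*(-344718 + 376/3) = 7284*(-1033778/3) = -2510012984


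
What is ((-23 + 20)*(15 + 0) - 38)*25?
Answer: -2075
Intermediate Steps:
((-23 + 20)*(15 + 0) - 38)*25 = (-3*15 - 38)*25 = (-45 - 38)*25 = -83*25 = -2075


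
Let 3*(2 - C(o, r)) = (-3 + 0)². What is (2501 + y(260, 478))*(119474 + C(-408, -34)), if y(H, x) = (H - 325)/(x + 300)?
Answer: 232460169249/778 ≈ 2.9879e+8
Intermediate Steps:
C(o, r) = -1 (C(o, r) = 2 - (-3 + 0)²/3 = 2 - ⅓*(-3)² = 2 - ⅓*9 = 2 - 3 = -1)
y(H, x) = (-325 + H)/(300 + x)
(2501 + y(260, 478))*(119474 + C(-408, -34)) = (2501 + (-325 + 260)/(300 + 478))*(119474 - 1) = (2501 - 65/778)*119473 = (1945713/778)*119473 = 232460169249/778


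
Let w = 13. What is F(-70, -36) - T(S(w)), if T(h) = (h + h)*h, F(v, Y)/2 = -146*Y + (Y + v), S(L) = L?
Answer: 9962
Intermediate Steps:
F(v, Y) = -290*Y + 2*v (F(v, Y) = 2*(-146*Y + (Y + v)) = 2*(v - 145*Y) = -290*Y + 2*v)
T(h) = 2*h² (T(h) = (2*h)*h = 2*h²)
F(-70, -36) - T(S(w)) = (-290*(-36) + 2*(-70)) - 2*13² = (10440 - 140) - 2*169 = 10300 - 1*338 = 10300 - 338 = 9962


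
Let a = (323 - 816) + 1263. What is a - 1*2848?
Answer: -2078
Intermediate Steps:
a = 770 (a = -493 + 1263 = 770)
a - 1*2848 = 770 - 1*2848 = 770 - 2848 = -2078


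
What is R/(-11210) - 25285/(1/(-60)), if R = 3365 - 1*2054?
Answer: 895088931/590 ≈ 1.5171e+6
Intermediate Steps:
R = 1311 (R = 3365 - 2054 = 1311)
R/(-11210) - 25285/(1/(-60)) = 1311/(-11210) - 25285/(1/(-60)) = 1311*(-1/11210) - 25285/(-1/60) = -69/590 - 25285*(-60) = -69/590 + 1517100 = 895088931/590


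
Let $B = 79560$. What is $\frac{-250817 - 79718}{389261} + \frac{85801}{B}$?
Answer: $\frac{7101618461}{30969605160} \approx 0.22931$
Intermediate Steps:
$\frac{-250817 - 79718}{389261} + \frac{85801}{B} = \frac{-250817 - 79718}{389261} + \frac{85801}{79560} = \left(-250817 - 79718\right) \frac{1}{389261} + 85801 \cdot \frac{1}{79560} = \left(-330535\right) \frac{1}{389261} + \frac{85801}{79560} = - \frac{330535}{389261} + \frac{85801}{79560} = \frac{7101618461}{30969605160}$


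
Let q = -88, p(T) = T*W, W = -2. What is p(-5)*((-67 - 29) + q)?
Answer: -1840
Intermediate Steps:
p(T) = -2*T (p(T) = T*(-2) = -2*T)
p(-5)*((-67 - 29) + q) = (-2*(-5))*((-67 - 29) - 88) = 10*(-96 - 88) = 10*(-184) = -1840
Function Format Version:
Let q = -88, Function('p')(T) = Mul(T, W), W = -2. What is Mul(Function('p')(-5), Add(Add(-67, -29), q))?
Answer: -1840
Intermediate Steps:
Function('p')(T) = Mul(-2, T) (Function('p')(T) = Mul(T, -2) = Mul(-2, T))
Mul(Function('p')(-5), Add(Add(-67, -29), q)) = Mul(Mul(-2, -5), Add(Add(-67, -29), -88)) = Mul(10, Add(-96, -88)) = Mul(10, -184) = -1840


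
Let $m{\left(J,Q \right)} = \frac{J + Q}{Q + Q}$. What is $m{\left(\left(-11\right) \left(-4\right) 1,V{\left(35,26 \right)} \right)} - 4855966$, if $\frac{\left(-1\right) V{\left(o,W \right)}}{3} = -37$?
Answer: $- \frac{1078024297}{222} \approx -4.856 \cdot 10^{6}$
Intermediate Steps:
$V{\left(o,W \right)} = 111$ ($V{\left(o,W \right)} = \left(-3\right) \left(-37\right) = 111$)
$m{\left(J,Q \right)} = \frac{J + Q}{2 Q}$
$m{\left(\left(-11\right) \left(-4\right) 1,V{\left(35,26 \right)} \right)} - 4855966 = \frac{\left(-11\right) \left(-4\right) 1 + 111}{2 \cdot 111} - 4855966 = \frac{1}{2} \cdot \frac{1}{111} \left(44 \cdot 1 + 111\right) - 4855966 = \frac{1}{2} \cdot \frac{1}{111} \left(44 + 111\right) - 4855966 = \frac{1}{2} \cdot \frac{1}{111} \cdot 155 - 4855966 = \frac{155}{222} - 4855966 = - \frac{1078024297}{222}$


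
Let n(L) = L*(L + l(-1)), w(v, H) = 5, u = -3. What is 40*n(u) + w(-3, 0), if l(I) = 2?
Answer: 125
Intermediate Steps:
n(L) = L*(2 + L) (n(L) = L*(L + 2) = L*(2 + L))
40*n(u) + w(-3, 0) = 40*(-3*(2 - 3)) + 5 = 40*(-3*(-1)) + 5 = 40*3 + 5 = 120 + 5 = 125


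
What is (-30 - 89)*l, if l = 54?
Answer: -6426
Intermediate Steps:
(-30 - 89)*l = (-30 - 89)*54 = -119*54 = -6426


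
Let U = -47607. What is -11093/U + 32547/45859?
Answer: 2058178916/2183209413 ≈ 0.94273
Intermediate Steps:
-11093/U + 32547/45859 = -11093/(-47607) + 32547/45859 = -11093*(-1/47607) + 32547*(1/45859) = 11093/47607 + 32547/45859 = 2058178916/2183209413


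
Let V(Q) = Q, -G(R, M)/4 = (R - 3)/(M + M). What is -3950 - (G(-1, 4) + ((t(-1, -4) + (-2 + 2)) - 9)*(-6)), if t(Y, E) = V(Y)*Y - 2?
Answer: -4012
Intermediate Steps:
G(R, M) = -2*(-3 + R)/M (G(R, M) = -4*(R - 3)/(M + M) = -4*(-3 + R)/(2*M) = -4*(-3 + R)*1/(2*M) = -2*(-3 + R)/M)
t(Y, E) = -2 + Y² (t(Y, E) = Y*Y - 2 = Y² - 2 = -2 + Y²)
-3950 - (G(-1, 4) + ((t(-1, -4) + (-2 + 2)) - 9)*(-6)) = -3950 - (2*(3 - 1*(-1))/4 + (((-2 + (-1)²) + (-2 + 2)) - 9)*(-6)) = -3950 - (2*(¼)*(3 + 1) + (((-2 + 1) + 0) - 9)*(-6)) = -3950 - (2*(¼)*4 + ((-1 + 0) - 9)*(-6)) = -3950 - (2 + (-1 - 9)*(-6)) = -3950 - (2 - 10*(-6)) = -3950 - (2 + 60) = -3950 - 1*62 = -3950 - 62 = -4012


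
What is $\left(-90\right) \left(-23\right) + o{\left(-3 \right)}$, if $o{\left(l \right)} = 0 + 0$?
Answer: $2070$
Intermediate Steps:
$o{\left(l \right)} = 0$
$\left(-90\right) \left(-23\right) + o{\left(-3 \right)} = \left(-90\right) \left(-23\right) + 0 = 2070 + 0 = 2070$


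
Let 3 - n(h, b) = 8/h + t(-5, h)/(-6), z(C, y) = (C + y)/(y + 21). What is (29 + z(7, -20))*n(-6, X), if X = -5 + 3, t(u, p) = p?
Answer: 160/3 ≈ 53.333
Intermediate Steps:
z(C, y) = (C + y)/(21 + y)
X = -2
n(h, b) = 3 - 8/h + h/6 (n(h, b) = 3 - (8/h + h/(-6)) = 3 - (8/h + h*(-⅙)) = 3 - (8/h - h/6) = 3 + (-8/h + h/6) = 3 - 8/h + h/6)
(29 + z(7, -20))*n(-6, X) = (29 + (7 - 20)/(21 - 20))*(3 - 8/(-6) + (⅙)*(-6)) = (29 - 13/1)*(3 - 8*(-⅙) - 1) = (29 + 1*(-13))*(3 + 4/3 - 1) = (29 - 13)*(10/3) = 16*(10/3) = 160/3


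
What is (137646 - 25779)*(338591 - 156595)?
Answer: 20359346532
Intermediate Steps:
(137646 - 25779)*(338591 - 156595) = 111867*181996 = 20359346532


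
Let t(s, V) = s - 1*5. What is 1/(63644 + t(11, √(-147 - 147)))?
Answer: 1/63650 ≈ 1.5711e-5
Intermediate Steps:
t(s, V) = -5 + s (t(s, V) = s - 5 = -5 + s)
1/(63644 + t(11, √(-147 - 147))) = 1/(63644 + (-5 + 11)) = 1/(63644 + 6) = 1/63650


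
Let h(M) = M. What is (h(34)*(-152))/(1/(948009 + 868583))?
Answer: -9388147456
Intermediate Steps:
(h(34)*(-152))/(1/(948009 + 868583)) = (34*(-152))/(1/(948009 + 868583)) = -5168/(1/1816592) = -5168/1/1816592 = -5168*1816592 = -9388147456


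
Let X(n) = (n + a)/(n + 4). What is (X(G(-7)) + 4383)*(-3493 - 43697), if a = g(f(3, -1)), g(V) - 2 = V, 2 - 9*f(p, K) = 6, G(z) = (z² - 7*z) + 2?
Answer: -1241279105/6 ≈ -2.0688e+8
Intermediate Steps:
G(z) = 2 + z² - 7*z
f(p, K) = -4/9 (f(p, K) = 2/9 - ⅑*6 = 2/9 - ⅔ = -4/9)
g(V) = 2 + V
a = 14/9 (a = 2 - 4/9 = 14/9 ≈ 1.5556)
X(n) = (14/9 + n)/(4 + n) (X(n) = (n + 14/9)/(n + 4) = (14/9 + n)/(4 + n))
(X(G(-7)) + 4383)*(-3493 - 43697) = ((14/9 + (2 + (-7)² - 7*(-7)))/(4 + (2 + (-7)² - 7*(-7))) + 4383)*(-3493 - 43697) = ((14/9 + (2 + 49 + 49))/(4 + (2 + 49 + 49)) + 4383)*(-47190) = ((14/9 + 100)/(4 + 100) + 4383)*(-47190) = ((914/9)/104 + 4383)*(-47190) = ((1/104)*(914/9) + 4383)*(-47190) = (457/468 + 4383)*(-47190) = (2051701/468)*(-47190) = -1241279105/6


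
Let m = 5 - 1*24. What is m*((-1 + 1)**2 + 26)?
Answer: -494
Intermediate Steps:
m = -19 (m = 5 - 24 = -19)
m*((-1 + 1)**2 + 26) = -19*((-1 + 1)**2 + 26) = -19*(0**2 + 26) = -19*(0 + 26) = -19*26 = -494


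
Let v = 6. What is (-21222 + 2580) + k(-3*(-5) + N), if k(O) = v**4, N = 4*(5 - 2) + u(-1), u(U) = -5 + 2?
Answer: -17346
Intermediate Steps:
u(U) = -3
N = 9 (N = 4*(5 - 2) - 3 = 4*3 - 3 = 12 - 3 = 9)
k(O) = 1296 (k(O) = 6**4 = 1296)
(-21222 + 2580) + k(-3*(-5) + N) = (-21222 + 2580) + 1296 = -18642 + 1296 = -17346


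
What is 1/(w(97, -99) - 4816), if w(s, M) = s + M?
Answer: -1/4818 ≈ -0.00020756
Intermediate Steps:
w(s, M) = M + s
1/(w(97, -99) - 4816) = 1/((-99 + 97) - 4816) = 1/(-2 - 4816) = 1/(-4818) = -1/4818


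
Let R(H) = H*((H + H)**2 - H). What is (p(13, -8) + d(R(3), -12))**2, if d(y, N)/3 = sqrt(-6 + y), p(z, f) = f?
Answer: 901 - 48*sqrt(93) ≈ 438.10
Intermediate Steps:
R(H) = H*(-H + 4*H**2) (R(H) = H*((2*H)**2 - H) = H*(4*H**2 - H) = H*(-H + 4*H**2))
d(y, N) = 3*sqrt(-6 + y)
(p(13, -8) + d(R(3), -12))**2 = (-8 + 3*sqrt(-6 + 3**2*(-1 + 4*3)))**2 = (-8 + 3*sqrt(-6 + 9*(-1 + 12)))**2 = (-8 + 3*sqrt(-6 + 9*11))**2 = (-8 + 3*sqrt(-6 + 99))**2 = (-8 + 3*sqrt(93))**2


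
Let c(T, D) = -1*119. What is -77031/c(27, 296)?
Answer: 77031/119 ≈ 647.32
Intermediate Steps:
c(T, D) = -119
-77031/c(27, 296) = -77031/(-119) = -77031*(-1/119) = 77031/119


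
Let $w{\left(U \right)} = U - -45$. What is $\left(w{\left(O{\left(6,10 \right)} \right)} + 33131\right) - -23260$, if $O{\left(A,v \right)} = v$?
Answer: $56446$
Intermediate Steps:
$w{\left(U \right)} = 45 + U$ ($w{\left(U \right)} = U + 45 = 45 + U$)
$\left(w{\left(O{\left(6,10 \right)} \right)} + 33131\right) - -23260 = \left(\left(45 + 10\right) + 33131\right) - -23260 = \left(55 + 33131\right) + 23260 = 33186 + 23260 = 56446$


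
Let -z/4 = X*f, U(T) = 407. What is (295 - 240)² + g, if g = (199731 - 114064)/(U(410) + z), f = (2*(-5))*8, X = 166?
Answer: 162004842/53527 ≈ 3026.6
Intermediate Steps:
f = -80 (f = -10*8 = -80)
z = 53120 (z = -664*(-80) = -4*(-13280) = 53120)
g = 85667/53527 (g = (199731 - 114064)/(407 + 53120) = 85667/53527 ≈ 1.6004)
(295 - 240)² + g = (295 - 240)² + 85667/53527 = 55² + 85667/53527 = 3025 + 85667/53527 = 162004842/53527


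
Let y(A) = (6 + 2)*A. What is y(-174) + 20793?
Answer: 19401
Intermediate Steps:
y(A) = 8*A
y(-174) + 20793 = 8*(-174) + 20793 = -1392 + 20793 = 19401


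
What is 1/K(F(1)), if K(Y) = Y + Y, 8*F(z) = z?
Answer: 4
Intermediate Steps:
F(z) = z/8
K(Y) = 2*Y
1/K(F(1)) = 1/(2*((⅛)*1)) = 1/(2*(⅛)) = 1/(¼) = 4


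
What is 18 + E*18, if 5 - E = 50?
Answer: -792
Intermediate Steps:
E = -45 (E = 5 - 1*50 = 5 - 50 = -45)
18 + E*18 = 18 - 45*18 = 18 - 810 = -792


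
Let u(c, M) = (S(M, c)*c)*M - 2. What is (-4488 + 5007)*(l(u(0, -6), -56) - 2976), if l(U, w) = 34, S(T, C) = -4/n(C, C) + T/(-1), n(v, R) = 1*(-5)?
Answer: -1526898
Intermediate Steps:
n(v, R) = -5
S(T, C) = 4/5 - T (S(T, C) = -4/(-5) + T/(-1) = -4*(-1/5) + T*(-1) = 4/5 - T)
u(c, M) = -2 + M*c*(4/5 - M) (u(c, M) = ((4/5 - M)*c)*M - 2 = (c*(4/5 - M))*M - 2 = M*c*(4/5 - M) - 2 = -2 + M*c*(4/5 - M))
(-4488 + 5007)*(l(u(0, -6), -56) - 2976) = (-4488 + 5007)*(34 - 2976) = 519*(-2942) = -1526898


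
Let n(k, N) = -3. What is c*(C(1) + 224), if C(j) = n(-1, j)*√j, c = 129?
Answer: 28509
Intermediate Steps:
C(j) = -3*√j
c*(C(1) + 224) = 129*(-3*√1 + 224) = 129*(-3*1 + 224) = 129*(-3 + 224) = 129*221 = 28509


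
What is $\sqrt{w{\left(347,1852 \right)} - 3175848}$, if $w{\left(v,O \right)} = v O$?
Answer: $2 i \sqrt{633301} \approx 1591.6 i$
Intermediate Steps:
$w{\left(v,O \right)} = O v$
$\sqrt{w{\left(347,1852 \right)} - 3175848} = \sqrt{1852 \cdot 347 - 3175848} = \sqrt{642644 - 3175848} = \sqrt{-2533204} = 2 i \sqrt{633301}$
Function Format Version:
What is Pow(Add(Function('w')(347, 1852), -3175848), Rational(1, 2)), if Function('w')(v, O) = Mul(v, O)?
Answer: Mul(2, I, Pow(633301, Rational(1, 2))) ≈ Mul(1591.6, I)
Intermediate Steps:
Function('w')(v, O) = Mul(O, v)
Pow(Add(Function('w')(347, 1852), -3175848), Rational(1, 2)) = Pow(Add(Mul(1852, 347), -3175848), Rational(1, 2)) = Pow(Add(642644, -3175848), Rational(1, 2)) = Pow(-2533204, Rational(1, 2)) = Mul(2, I, Pow(633301, Rational(1, 2)))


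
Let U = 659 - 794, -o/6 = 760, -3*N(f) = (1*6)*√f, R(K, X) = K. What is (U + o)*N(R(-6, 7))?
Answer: 9390*I*√6 ≈ 23001.0*I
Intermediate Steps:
N(f) = -2*√f (N(f) = -1*6*√f/3 = -2*√f)
o = -4560 (o = -6*760 = -4560)
U = -135
(U + o)*N(R(-6, 7)) = (-135 - 4560)*(-2*I*√6) = -(-9390)*I*√6 = 9390*I*√6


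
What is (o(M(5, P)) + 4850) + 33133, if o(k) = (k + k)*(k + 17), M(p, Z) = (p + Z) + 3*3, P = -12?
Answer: 38059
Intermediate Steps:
M(p, Z) = 9 + Z + p (M(p, Z) = (Z + p) + 9 = 9 + Z + p)
o(k) = 2*k*(17 + k) (o(k) = (2*k)*(17 + k) = 2*k*(17 + k))
(o(M(5, P)) + 4850) + 33133 = (2*(9 - 12 + 5)*(17 + (9 - 12 + 5)) + 4850) + 33133 = (2*2*(17 + 2) + 4850) + 33133 = (2*2*19 + 4850) + 33133 = (76 + 4850) + 33133 = 4926 + 33133 = 38059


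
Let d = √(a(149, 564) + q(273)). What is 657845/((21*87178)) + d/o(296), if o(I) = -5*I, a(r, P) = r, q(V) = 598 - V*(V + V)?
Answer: 657845/1830738 - 9*I*√1831/1480 ≈ 0.35933 - 0.26021*I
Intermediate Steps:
q(V) = 598 - 2*V² (q(V) = 598 - V*2*V = 598 - 2*V²)
d = 9*I*√1831 (d = √(149 + (598 - 2*273²)) = √(149 + (598 - 2*74529)) = √(149 + (598 - 149058)) = √(149 - 148460) = √(-148311) = 9*I*√1831 ≈ 385.11*I)
657845/((21*87178)) + d/o(296) = 657845/((21*87178)) + (9*I*√1831)/((-5*296)) = 657845/1830738 + (9*I*√1831)/(-1480) = 657845*(1/1830738) + (9*I*√1831)*(-1/1480) = 657845/1830738 - 9*I*√1831/1480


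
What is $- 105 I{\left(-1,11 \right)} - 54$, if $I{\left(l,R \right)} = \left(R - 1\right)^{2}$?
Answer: $-10554$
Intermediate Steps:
$I{\left(l,R \right)} = \left(-1 + R\right)^{2}$
$- 105 I{\left(-1,11 \right)} - 54 = - 105 \left(-1 + 11\right)^{2} - 54 = - 105 \cdot 10^{2} - 54 = \left(-105\right) 100 - 54 = -10500 - 54 = -10554$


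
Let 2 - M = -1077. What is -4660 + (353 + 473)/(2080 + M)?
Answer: -14720114/3159 ≈ -4659.7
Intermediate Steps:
M = 1079 (M = 2 - 1*(-1077) = 2 + 1077 = 1079)
-4660 + (353 + 473)/(2080 + M) = -4660 + (353 + 473)/(2080 + 1079) = -4660 + 826/3159 = -14720114/3159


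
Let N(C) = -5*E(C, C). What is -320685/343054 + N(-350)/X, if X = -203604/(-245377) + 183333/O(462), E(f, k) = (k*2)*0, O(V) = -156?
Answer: -320685/343054 ≈ -0.93479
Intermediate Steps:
E(f, k) = 0 (E(f, k) = (2*k)*0 = 0)
X = -14984646439/12759604 (X = -203604/(-245377) + 183333/(-156) = -203604*(-1/245377) + 183333*(-1/156) = 203604/245377 - 61111/52 = -14984646439/12759604 ≈ -1174.4)
N(C) = 0 (N(C) = -5*0 = 0)
-320685/343054 + N(-350)/X = -320685/343054 + 0/(-14984646439/12759604) = -320685*1/343054 + 0*(-12759604/14984646439) = -320685/343054 + 0 = -320685/343054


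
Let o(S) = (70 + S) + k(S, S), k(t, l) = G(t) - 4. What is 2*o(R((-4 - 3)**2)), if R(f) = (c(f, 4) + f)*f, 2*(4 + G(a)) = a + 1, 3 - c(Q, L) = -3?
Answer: 8210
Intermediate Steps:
c(Q, L) = 6 (c(Q, L) = 3 - 1*(-3) = 3 + 3 = 6)
G(a) = -7/2 + a/2 (G(a) = -4 + (a + 1)/2 = -4 + (1 + a)/2 = -4 + (1/2 + a/2) = -7/2 + a/2)
k(t, l) = -15/2 + t/2 (k(t, l) = (-7/2 + t/2) - 4 = -15/2 + t/2)
R(f) = f*(6 + f) (R(f) = (6 + f)*f = f*(6 + f))
o(S) = 125/2 + 3*S/2 (o(S) = (70 + S) + (-15/2 + S/2) = 125/2 + 3*S/2)
2*o(R((-4 - 3)**2)) = 2*(125/2 + 3*((-4 - 3)**2*(6 + (-4 - 3)**2))/2) = 2*(125/2 + 3*((-7)**2*(6 + (-7)**2))/2) = 2*(125/2 + 3*(49*(6 + 49))/2) = 2*(125/2 + 3*(49*55)/2) = 2*(125/2 + (3/2)*2695) = 2*(125/2 + 8085/2) = 2*4105 = 8210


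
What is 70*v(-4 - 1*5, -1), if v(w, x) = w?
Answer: -630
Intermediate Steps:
70*v(-4 - 1*5, -1) = 70*(-4 - 1*5) = 70*(-4 - 5) = 70*(-9) = -630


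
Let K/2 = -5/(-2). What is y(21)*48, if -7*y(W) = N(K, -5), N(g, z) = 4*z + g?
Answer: 720/7 ≈ 102.86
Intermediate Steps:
K = 5 (K = 2*(-5/(-2)) = 2*(-5*(-1/2)) = 2*(5/2) = 5)
N(g, z) = g + 4*z
y(W) = 15/7 (y(W) = -(5 + 4*(-5))/7 = -(5 - 20)/7 = -1/7*(-15) = 15/7)
y(21)*48 = (15/7)*48 = 720/7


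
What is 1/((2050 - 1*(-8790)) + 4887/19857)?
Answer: 6619/71751589 ≈ 9.2249e-5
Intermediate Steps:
1/((2050 - 1*(-8790)) + 4887/19857) = 1/((2050 + 8790) + 4887*(1/19857)) = 1/(10840 + 1629/6619) = 1/(71751589/6619) = 6619/71751589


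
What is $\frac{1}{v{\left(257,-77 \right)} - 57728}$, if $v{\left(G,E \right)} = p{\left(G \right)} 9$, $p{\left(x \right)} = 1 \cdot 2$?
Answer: $- \frac{1}{57710} \approx -1.7328 \cdot 10^{-5}$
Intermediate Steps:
$p{\left(x \right)} = 2$
$v{\left(G,E \right)} = 18$ ($v{\left(G,E \right)} = 2 \cdot 9 = 18$)
$\frac{1}{v{\left(257,-77 \right)} - 57728} = \frac{1}{18 - 57728} = \frac{1}{-57710} = - \frac{1}{57710}$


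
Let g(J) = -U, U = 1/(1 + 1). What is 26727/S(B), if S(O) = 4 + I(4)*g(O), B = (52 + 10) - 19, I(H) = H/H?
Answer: 53454/7 ≈ 7636.3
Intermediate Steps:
I(H) = 1
U = ½ (U = 1/2 = ½ ≈ 0.50000)
B = 43 (B = 62 - 19 = 43)
g(J) = -½ (g(J) = -1*½ = -½)
S(O) = 7/2 (S(O) = 4 + 1*(-½) = 4 - ½ = 7/2)
26727/S(B) = 26727/(7/2) = 26727*(2/7) = 53454/7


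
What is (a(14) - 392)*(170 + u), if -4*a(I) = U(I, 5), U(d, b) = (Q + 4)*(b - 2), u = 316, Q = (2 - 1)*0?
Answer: -191970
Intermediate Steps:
Q = 0 (Q = 1*0 = 0)
U(d, b) = -8 + 4*b (U(d, b) = (0 + 4)*(b - 2) = 4*(-2 + b) = -8 + 4*b)
a(I) = -3 (a(I) = -(-8 + 4*5)/4 = -(-8 + 20)/4 = -¼*12 = -3)
(a(14) - 392)*(170 + u) = (-3 - 392)*(170 + 316) = -395*486 = -191970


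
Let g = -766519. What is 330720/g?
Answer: -25440/58963 ≈ -0.43146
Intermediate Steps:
330720/g = 330720/(-766519) = 330720*(-1/766519) = -25440/58963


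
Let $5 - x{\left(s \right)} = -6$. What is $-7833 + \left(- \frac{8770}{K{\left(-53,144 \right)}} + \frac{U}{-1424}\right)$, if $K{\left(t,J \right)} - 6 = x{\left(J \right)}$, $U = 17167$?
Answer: $- \frac{202401583}{24208} \approx -8360.9$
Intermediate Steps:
$x{\left(s \right)} = 11$ ($x{\left(s \right)} = 5 - -6 = 5 + 6 = 11$)
$K{\left(t,J \right)} = 17$ ($K{\left(t,J \right)} = 6 + 11 = 17$)
$-7833 + \left(- \frac{8770}{K{\left(-53,144 \right)}} + \frac{U}{-1424}\right) = -7833 + \left(- \frac{8770}{17} + \frac{17167}{-1424}\right) = -7833 + \left(\left(-8770\right) \frac{1}{17} + 17167 \left(- \frac{1}{1424}\right)\right) = -7833 - \frac{12780319}{24208} = - \frac{202401583}{24208}$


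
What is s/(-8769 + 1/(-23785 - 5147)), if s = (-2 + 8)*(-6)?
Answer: 1041552/253704709 ≈ 0.0041054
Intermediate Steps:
s = -36 (s = 6*(-6) = -36)
s/(-8769 + 1/(-23785 - 5147)) = -36/(-8769 + 1/(-23785 - 5147)) = -36/(-8769 + 1/(-28932)) = -36/(-8769 - 1/28932) = -36/(-253704709/28932) = -36*(-28932/253704709) = 1041552/253704709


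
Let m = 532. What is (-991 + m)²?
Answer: 210681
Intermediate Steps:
(-991 + m)² = (-991 + 532)² = (-459)² = 210681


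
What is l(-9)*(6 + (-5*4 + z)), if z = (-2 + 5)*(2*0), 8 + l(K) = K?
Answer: 238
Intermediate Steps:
l(K) = -8 + K
z = 0 (z = 3*0 = 0)
l(-9)*(6 + (-5*4 + z)) = (-8 - 9)*(6 + (-5*4 + 0)) = -17*(6 + (-20 + 0)) = -17*(6 - 20) = -17*(-14) = 238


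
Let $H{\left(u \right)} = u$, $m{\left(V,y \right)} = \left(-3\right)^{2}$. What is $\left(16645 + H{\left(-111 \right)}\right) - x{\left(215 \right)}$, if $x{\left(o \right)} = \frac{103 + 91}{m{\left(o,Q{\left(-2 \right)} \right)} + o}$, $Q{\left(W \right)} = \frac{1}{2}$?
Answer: $\frac{1851711}{112} \approx 16533.0$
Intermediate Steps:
$Q{\left(W \right)} = \frac{1}{2}$
$m{\left(V,y \right)} = 9$
$x{\left(o \right)} = \frac{194}{9 + o}$ ($x{\left(o \right)} = \frac{103 + 91}{9 + o} = \frac{194}{9 + o}$)
$\left(16645 + H{\left(-111 \right)}\right) - x{\left(215 \right)} = \left(16645 - 111\right) - \frac{194}{9 + 215} = 16534 - \frac{194}{224} = 16534 - 194 \cdot \frac{1}{224} = 16534 - \frac{97}{112} = \frac{1851711}{112}$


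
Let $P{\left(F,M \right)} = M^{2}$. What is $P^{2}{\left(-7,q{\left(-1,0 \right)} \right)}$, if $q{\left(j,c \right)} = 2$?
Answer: $16$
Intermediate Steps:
$P^{2}{\left(-7,q{\left(-1,0 \right)} \right)} = \left(2^{2}\right)^{2} = 4^{2} = 16$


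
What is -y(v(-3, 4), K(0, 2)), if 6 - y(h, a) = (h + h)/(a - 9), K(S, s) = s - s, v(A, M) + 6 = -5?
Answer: -32/9 ≈ -3.5556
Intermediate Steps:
v(A, M) = -11 (v(A, M) = -6 - 5 = -11)
K(S, s) = 0
y(h, a) = 6 - 2*h/(-9 + a) (y(h, a) = 6 - (h + h)/(a - 9) = 6 - 2*h/(-9 + a))
-y(v(-3, 4), K(0, 2)) = -2*(-27 - 1*(-11) + 3*0)/(-9 + 0) = -2*(-27 + 11 + 0)/(-9) = -2*(-1)*(-16)/9 = -1*32/9 = -32/9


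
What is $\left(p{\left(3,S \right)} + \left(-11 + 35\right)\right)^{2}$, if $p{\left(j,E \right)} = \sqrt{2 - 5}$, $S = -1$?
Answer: $\left(24 + i \sqrt{3}\right)^{2} \approx 573.0 + 83.138 i$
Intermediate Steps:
$p{\left(j,E \right)} = i \sqrt{3}$ ($p{\left(j,E \right)} = \sqrt{-3} = i \sqrt{3}$)
$\left(p{\left(3,S \right)} + \left(-11 + 35\right)\right)^{2} = \left(i \sqrt{3} + \left(-11 + 35\right)\right)^{2} = \left(i \sqrt{3} + 24\right)^{2} = \left(24 + i \sqrt{3}\right)^{2}$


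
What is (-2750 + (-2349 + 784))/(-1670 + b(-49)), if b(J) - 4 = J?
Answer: 863/343 ≈ 2.5160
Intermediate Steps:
b(J) = 4 + J
(-2750 + (-2349 + 784))/(-1670 + b(-49)) = (-2750 + (-2349 + 784))/(-1670 + (4 - 49)) = (-2750 - 1565)/(-1670 - 45) = -4315/(-1715) = -4315*(-1/1715) = 863/343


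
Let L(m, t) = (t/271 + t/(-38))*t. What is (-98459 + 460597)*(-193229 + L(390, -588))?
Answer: -374890797224986/5149 ≈ -7.2808e+10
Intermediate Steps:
L(m, t) = -233*t²/10298 (L(m, t) = (t*(1/271) + t*(-1/38))*t = (t/271 - t/38)*t = (-233*t/10298)*t = -233*t²/10298)
(-98459 + 460597)*(-193229 + L(390, -588)) = (-98459 + 460597)*(-193229 - 233/10298*(-588)²) = 362138*(-193229 - 233/10298*345744) = 362138*(-193229 - 40279176/5149) = 362138*(-1035215297/5149) = -374890797224986/5149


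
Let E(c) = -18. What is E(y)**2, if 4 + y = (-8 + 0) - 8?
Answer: 324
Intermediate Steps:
y = -20 (y = -4 + ((-8 + 0) - 8) = -4 + (-8 - 8) = -4 - 16 = -20)
E(y)**2 = (-18)**2 = 324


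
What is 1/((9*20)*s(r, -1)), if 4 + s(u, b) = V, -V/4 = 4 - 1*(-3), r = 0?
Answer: -1/5760 ≈ -0.00017361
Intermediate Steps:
V = -28 (V = -4*(4 - 1*(-3)) = -4*(4 + 3) = -4*7 = -28)
s(u, b) = -32 (s(u, b) = -4 - 28 = -32)
1/((9*20)*s(r, -1)) = 1/((9*20)*(-32)) = 1/(180*(-32)) = 1/(-5760) = -1/5760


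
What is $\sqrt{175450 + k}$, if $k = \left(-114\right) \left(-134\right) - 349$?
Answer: $3 \sqrt{21153} \approx 436.32$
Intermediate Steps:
$k = 14927$ ($k = 15276 - 349 = 14927$)
$\sqrt{175450 + k} = \sqrt{175450 + 14927} = \sqrt{190377} = 3 \sqrt{21153}$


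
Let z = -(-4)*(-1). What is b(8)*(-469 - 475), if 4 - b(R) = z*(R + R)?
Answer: -64192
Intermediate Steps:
z = -4 (z = -1*4 = -4)
b(R) = 4 + 8*R (b(R) = 4 - (-4)*(R + R) = 4 - (-4)*2*R = 4 - (-8)*R = 4 + 8*R)
b(8)*(-469 - 475) = (4 + 8*8)*(-469 - 475) = (4 + 64)*(-944) = 68*(-944) = -64192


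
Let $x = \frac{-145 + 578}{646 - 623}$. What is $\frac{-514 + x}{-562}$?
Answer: $\frac{11389}{12926} \approx 0.88109$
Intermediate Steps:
$x = \frac{433}{23} \approx 18.826$
$\frac{-514 + x}{-562} = \frac{-514 + \frac{433}{23}}{-562} = \left(- \frac{1}{562}\right) \left(- \frac{11389}{23}\right) = \frac{11389}{12926}$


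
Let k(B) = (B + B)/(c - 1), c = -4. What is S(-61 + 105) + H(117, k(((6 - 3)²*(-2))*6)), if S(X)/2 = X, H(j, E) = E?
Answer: 656/5 ≈ 131.20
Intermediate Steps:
k(B) = -2*B/5 (k(B) = (B + B)/(-4 - 1) = (2*B)/(-5) = (2*B)*(-⅕) = -2*B/5)
S(X) = 2*X
S(-61 + 105) + H(117, k(((6 - 3)²*(-2))*6)) = 2*(-61 + 105) - 2*(6 - 3)²*(-2)*6/5 = 2*44 - 2*3²*(-2)*6/5 = 88 - 2*9*(-2)*6/5 = 88 - (-36)*6/5 = 88 - ⅖*(-108) = 88 + 216/5 = 656/5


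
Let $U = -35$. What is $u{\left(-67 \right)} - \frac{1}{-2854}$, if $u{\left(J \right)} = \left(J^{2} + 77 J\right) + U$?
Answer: $- \frac{2012069}{2854} \approx -705.0$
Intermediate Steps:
$u{\left(J \right)} = -35 + J^{2} + 77 J$ ($u{\left(J \right)} = \left(J^{2} + 77 J\right) - 35 = -35 + J^{2} + 77 J$)
$u{\left(-67 \right)} - \frac{1}{-2854} = \left(-35 + \left(-67\right)^{2} + 77 \left(-67\right)\right) - \frac{1}{-2854} = \left(-35 + 4489 - 5159\right) - - \frac{1}{2854} = -705 + \frac{1}{2854} = - \frac{2012069}{2854}$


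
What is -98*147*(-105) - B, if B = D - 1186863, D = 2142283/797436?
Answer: 2152670757665/797436 ≈ 2.6995e+6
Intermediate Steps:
D = 2142283/797436 (D = 2142283*(1/797436) = 2142283/797436 ≈ 2.6865)
B = -946445140985/797436 (B = 2142283/797436 - 1186863 = -946445140985/797436 ≈ -1.1869e+6)
-98*147*(-105) - B = -98*147*(-105) - 1*(-946445140985/797436) = -14406*(-105) + 946445140985/797436 = 1512630 + 946445140985/797436 = 2152670757665/797436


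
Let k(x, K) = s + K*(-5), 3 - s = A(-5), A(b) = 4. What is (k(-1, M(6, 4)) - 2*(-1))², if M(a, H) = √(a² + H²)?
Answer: 1301 - 20*√13 ≈ 1228.9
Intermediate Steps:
s = -1 (s = 3 - 1*4 = 3 - 4 = -1)
M(a, H) = √(H² + a²)
k(x, K) = -1 - 5*K (k(x, K) = -1 + K*(-5) = -1 - 5*K)
(k(-1, M(6, 4)) - 2*(-1))² = ((-1 - 5*√(4² + 6²)) - 2*(-1))² = ((-1 - 5*√(16 + 36)) + 2)² = ((-1 - 10*√13) + 2)² = (1 - 10*√13)²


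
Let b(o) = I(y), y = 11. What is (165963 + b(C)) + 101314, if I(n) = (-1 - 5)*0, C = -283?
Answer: 267277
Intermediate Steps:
I(n) = 0 (I(n) = -6*0 = 0)
b(o) = 0
(165963 + b(C)) + 101314 = (165963 + 0) + 101314 = 165963 + 101314 = 267277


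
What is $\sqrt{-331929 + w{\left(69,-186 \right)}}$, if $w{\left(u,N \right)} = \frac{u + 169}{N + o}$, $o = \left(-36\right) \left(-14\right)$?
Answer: $\frac{4 i \sqrt{524467383}}{159} \approx 576.13 i$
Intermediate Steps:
$o = 504$
$w{\left(u,N \right)} = \frac{169 + u}{504 + N}$ ($w{\left(u,N \right)} = \frac{u + 169}{N + 504} = \frac{169 + u}{504 + N}$)
$\sqrt{-331929 + w{\left(69,-186 \right)}} = \sqrt{-331929 + \frac{169 + 69}{504 - 186}} = \sqrt{-331929 + \frac{1}{318} \cdot 238} = \sqrt{-331929 + \frac{119}{159}} = \sqrt{- \frac{52776592}{159}} = \frac{4 i \sqrt{524467383}}{159}$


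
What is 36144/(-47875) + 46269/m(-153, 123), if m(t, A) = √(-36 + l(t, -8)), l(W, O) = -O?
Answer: -36144/47875 - 46269*I*√7/14 ≈ -0.75497 - 8744.0*I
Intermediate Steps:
m(t, A) = 2*I*√7 (m(t, A) = √(-36 - 1*(-8)) = √(-36 + 8) = √(-28) = 2*I*√7)
36144/(-47875) + 46269/m(-153, 123) = 36144/(-47875) + 46269/((2*I*√7)) = 36144*(-1/47875) + 46269*(-I*√7/14) = -36144/47875 - 46269*I*√7/14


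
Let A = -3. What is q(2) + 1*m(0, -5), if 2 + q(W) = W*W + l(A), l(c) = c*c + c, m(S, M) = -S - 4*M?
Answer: 28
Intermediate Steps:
l(c) = c + c² (l(c) = c² + c = c + c²)
q(W) = 4 + W² (q(W) = -2 + (W*W - 3*(1 - 3)) = -2 + (W² - 3*(-2)) = -2 + (W² + 6) = -2 + (6 + W²) = 4 + W²)
q(2) + 1*m(0, -5) = (4 + 2²) + 1*(-1*0 - 4*(-5)) = (4 + 4) + 1*(0 + 20) = 8 + 1*20 = 8 + 20 = 28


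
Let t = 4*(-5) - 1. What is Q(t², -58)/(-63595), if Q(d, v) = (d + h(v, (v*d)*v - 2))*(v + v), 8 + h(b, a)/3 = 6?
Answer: 10092/12719 ≈ 0.79346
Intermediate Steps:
t = -21 (t = -20 - 1 = -21)
h(b, a) = -6 (h(b, a) = -24 + 3*6 = -24 + 18 = -6)
Q(d, v) = 2*v*(-6 + d) (Q(d, v) = (d - 6)*(v + v) = (-6 + d)*(2*v) = 2*v*(-6 + d))
Q(t², -58)/(-63595) = (2*(-58)*(-6 + (-21)²))/(-63595) = (2*(-58)*(-6 + 441))*(-1/63595) = (2*(-58)*435)*(-1/63595) = -50460*(-1/63595) = 10092/12719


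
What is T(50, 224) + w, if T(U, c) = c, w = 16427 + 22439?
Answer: 39090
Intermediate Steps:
w = 38866
T(50, 224) + w = 224 + 38866 = 39090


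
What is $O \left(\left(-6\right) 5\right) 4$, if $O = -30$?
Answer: $3600$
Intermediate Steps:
$O \left(\left(-6\right) 5\right) 4 = - 30 \left(\left(-6\right) 5\right) 4 = \left(-30\right) \left(-30\right) 4 = 900 \cdot 4 = 3600$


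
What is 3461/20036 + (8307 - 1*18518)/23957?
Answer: -121672419/480002452 ≈ -0.25348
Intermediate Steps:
3461/20036 + (8307 - 1*18518)/23957 = 3461*(1/20036) + (8307 - 18518)*(1/23957) = 3461/20036 - 10211*1/23957 = 3461/20036 - 10211/23957 = -121672419/480002452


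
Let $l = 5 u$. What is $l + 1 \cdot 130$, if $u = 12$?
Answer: $190$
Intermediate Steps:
$l = 60$ ($l = 5 \cdot 12 = 60$)
$l + 1 \cdot 130 = 60 + 1 \cdot 130 = 60 + 130 = 190$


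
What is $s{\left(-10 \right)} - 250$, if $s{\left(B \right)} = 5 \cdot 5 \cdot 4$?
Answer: $-150$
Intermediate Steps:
$s{\left(B \right)} = 100$ ($s{\left(B \right)} = 25 \cdot 4 = 100$)
$s{\left(-10 \right)} - 250 = 100 - 250 = -150$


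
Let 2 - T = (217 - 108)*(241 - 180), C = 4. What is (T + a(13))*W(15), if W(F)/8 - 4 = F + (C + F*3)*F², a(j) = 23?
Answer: -585243648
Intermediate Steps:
T = -6647 (T = 2 - (217 - 108)*(241 - 180) = 2 - 109*61 = 2 - 1*6649 = 2 - 6649 = -6647)
W(F) = 32 + 8*F + 8*F²*(4 + 3*F) (W(F) = 32 + 8*(F + (4 + F*3)*F²) = 32 + 8*(F + (4 + 3*F)*F²) = 32 + 8*(F + F²*(4 + 3*F)) = 32 + (8*F + 8*F²*(4 + 3*F)) = 32 + 8*F + 8*F²*(4 + 3*F))
(T + a(13))*W(15) = (-6647 + 23)*(32 + 8*15 + 24*15³ + 32*15²) = -6624*(32 + 120 + 24*3375 + 32*225) = -6624*(32 + 120 + 81000 + 7200) = -6624*88352 = -585243648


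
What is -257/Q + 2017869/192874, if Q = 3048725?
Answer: 6151878098407/588019785650 ≈ 10.462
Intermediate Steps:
-257/Q + 2017869/192874 = -257/3048725 + 2017869/192874 = 6151878098407/588019785650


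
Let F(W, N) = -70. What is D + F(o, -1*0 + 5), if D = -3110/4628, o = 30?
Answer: -163535/2314 ≈ -70.672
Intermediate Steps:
D = -1555/2314 (D = -3110*1/4628 = -1555/2314 ≈ -0.67200)
D + F(o, -1*0 + 5) = -1555/2314 - 70 = -163535/2314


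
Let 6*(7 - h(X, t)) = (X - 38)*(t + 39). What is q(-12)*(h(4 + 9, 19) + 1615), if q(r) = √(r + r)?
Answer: 11182*I*√6/3 ≈ 9130.1*I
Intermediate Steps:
q(r) = √2*√r (q(r) = √(2*r) = √2*√r)
h(X, t) = 7 - (-38 + X)*(39 + t)/6 (h(X, t) = 7 - (X - 38)*(t + 39)/6 = 7 - (-38 + X)*(39 + t)/6)
q(-12)*(h(4 + 9, 19) + 1615) = (√2*√(-12))*((254 - 13*(4 + 9)/2 + (19/3)*19 - ⅙*(4 + 9)*19) + 1615) = (√2*(2*I*√3))*((254 - 13/2*13 + 361/3 - ⅙*13*19) + 1615) = (2*I*√6)*((254 - 169/2 + 361/3 - 247/6) + 1615) = (2*I*√6)*(746/3 + 1615) = (2*I*√6)*(5591/3) = 11182*I*√6/3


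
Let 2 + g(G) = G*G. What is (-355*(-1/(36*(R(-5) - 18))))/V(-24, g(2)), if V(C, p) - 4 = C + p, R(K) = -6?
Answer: 355/15552 ≈ 0.022827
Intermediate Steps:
g(G) = -2 + G² (g(G) = -2 + G*G = -2 + G²)
V(C, p) = 4 + C + p (V(C, p) = 4 + (C + p) = 4 + C + p)
(-355*(-1/(36*(R(-5) - 18))))/V(-24, g(2)) = (-355*(-1/(36*(-6 - 18))))/(4 - 24 + (-2 + 2²)) = (-355/((-24*(-36))))/(4 - 24 + (-2 + 4)) = (-355/864)/(4 - 24 + 2) = -355*1/864/(-18) = -355/864*(-1/18) = 355/15552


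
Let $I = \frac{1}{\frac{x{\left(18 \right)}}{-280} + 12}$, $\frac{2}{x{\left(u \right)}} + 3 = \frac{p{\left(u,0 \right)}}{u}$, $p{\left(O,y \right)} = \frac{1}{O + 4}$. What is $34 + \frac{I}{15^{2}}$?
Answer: $\frac{762925979}{22438755} \approx 34.0$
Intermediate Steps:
$p{\left(O,y \right)} = \frac{1}{4 + O}$
$x{\left(u \right)} = \frac{2}{-3 + \frac{1}{u \left(4 + u\right)}}$ ($x{\left(u \right)} = \frac{2}{-3 + \frac{1}{\left(4 + u\right) u}} = \frac{2}{-3 + \frac{1}{u \left(4 + u\right)}}$)
$I = \frac{41545}{498639}$ ($I = \frac{1}{\frac{\left(-2\right) 18 \frac{1}{-1 + 3 \cdot 18 \left(4 + 18\right)} \left(4 + 18\right)}{-280} + 12} = \frac{1}{\left(-2\right) 18 \frac{1}{-1 + 3 \cdot 18 \cdot 22} \cdot 22 \left(- \frac{1}{280}\right) + 12} = \frac{1}{\left(-2\right) 18 \frac{1}{-1 + 1188} \cdot 22 \left(- \frac{1}{280}\right) + 12} = \frac{1}{\left(-2\right) 18 \cdot \frac{1}{1187} \cdot 22 \left(- \frac{1}{280}\right) + 12} = \frac{1}{\left(- \frac{792}{1187}\right) \left(- \frac{1}{280}\right) + 12} = \frac{1}{\frac{99}{41545} + 12} = \frac{1}{\frac{498639}{41545}} = \frac{41545}{498639} \approx 0.083317$)
$34 + \frac{I}{15^{2}} = 34 + \frac{41545}{498639 \cdot 15^{2}} = 34 + \frac{41545}{498639 \cdot 225} = 34 + \frac{41545}{498639} \cdot \frac{1}{225} = 34 + \frac{8309}{22438755} = \frac{762925979}{22438755}$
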